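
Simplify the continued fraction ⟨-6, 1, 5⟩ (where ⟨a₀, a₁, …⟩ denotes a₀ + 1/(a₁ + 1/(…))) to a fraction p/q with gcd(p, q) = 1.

-31/6

a_0 = -6: -6/1
a_1 = 1: -5/1
a_2 = 5: -31/6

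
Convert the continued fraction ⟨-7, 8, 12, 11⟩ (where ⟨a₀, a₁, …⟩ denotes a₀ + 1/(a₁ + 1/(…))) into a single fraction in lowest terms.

-7392/1075

a_0 = -7: -7/1
a_1 = 8: -55/8
a_2 = 12: -667/97
a_3 = 11: -7392/1075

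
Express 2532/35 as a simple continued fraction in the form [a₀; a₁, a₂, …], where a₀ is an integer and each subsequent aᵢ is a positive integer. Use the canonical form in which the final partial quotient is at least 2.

[72; 2, 1, 11]

2532 = 72·35 + 12, so a_0 = 72
35 = 2·12 + 11, so a_1 = 2
12 = 1·11 + 1, so a_2 = 1
11 = 11·1 + 0, so a_3 = 11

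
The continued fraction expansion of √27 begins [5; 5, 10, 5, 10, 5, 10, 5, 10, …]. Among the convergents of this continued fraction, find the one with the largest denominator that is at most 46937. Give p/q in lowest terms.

70226/13515

a_0 = 5: 5/1  (≤ bound)
a_1 = 5: 26/5  (≤ bound)
a_2 = 10: 265/51  (≤ bound)
a_3 = 5: 1351/260  (≤ bound)
a_4 = 10: 13775/2651  (≤ bound)
a_5 = 5: 70226/13515  (≤ bound)
a_6 = 10: 716035/137801  (> 46937, stop)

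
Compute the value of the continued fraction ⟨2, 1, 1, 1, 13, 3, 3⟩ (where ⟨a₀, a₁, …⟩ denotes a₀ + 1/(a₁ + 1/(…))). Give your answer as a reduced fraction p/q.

a_0 = 2: 2/1
a_1 = 1: 3/1
a_2 = 1: 5/2
a_3 = 1: 8/3
a_4 = 13: 109/41
a_5 = 3: 335/126
a_6 = 3: 1114/419

1114/419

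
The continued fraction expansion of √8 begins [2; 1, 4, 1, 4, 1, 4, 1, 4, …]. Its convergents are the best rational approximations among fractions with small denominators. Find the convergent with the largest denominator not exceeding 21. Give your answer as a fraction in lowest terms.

List convergents until the denominator exceeds the bound:
a_0 = 2: 2/1  (≤ bound)
a_1 = 1: 3/1  (≤ bound)
a_2 = 4: 14/5  (≤ bound)
a_3 = 1: 17/6  (≤ bound)
a_4 = 4: 82/29  (> 21, stop)

17/6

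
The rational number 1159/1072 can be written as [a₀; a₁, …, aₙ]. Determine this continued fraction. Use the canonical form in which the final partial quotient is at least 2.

[1; 12, 3, 9, 3]

1159 = 1·1072 + 87, so a_0 = 1
1072 = 12·87 + 28, so a_1 = 12
87 = 3·28 + 3, so a_2 = 3
28 = 9·3 + 1, so a_3 = 9
3 = 3·1 + 0, so a_4 = 3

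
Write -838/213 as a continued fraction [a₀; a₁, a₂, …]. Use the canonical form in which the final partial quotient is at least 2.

-838 ÷ 213 → quotient -4, remainder 14
213 ÷ 14 → quotient 15, remainder 3
14 ÷ 3 → quotient 4, remainder 2
3 ÷ 2 → quotient 1, remainder 1
2 ÷ 1 → quotient 2, remainder 0

[-4; 15, 4, 1, 2]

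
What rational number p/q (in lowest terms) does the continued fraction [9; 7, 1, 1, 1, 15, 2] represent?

6784/743

Starting at the tail and folding back:
Start with 2.
15 + 1/(2/1) = 15 + 1/2 = 31/2
1 + 1/(31/2) = 1 + 2/31 = 33/31
1 + 1/(33/31) = 1 + 31/33 = 64/33
1 + 1/(64/33) = 1 + 33/64 = 97/64
7 + 1/(97/64) = 7 + 64/97 = 743/97
9 + 1/(743/97) = 9 + 97/743 = 6784/743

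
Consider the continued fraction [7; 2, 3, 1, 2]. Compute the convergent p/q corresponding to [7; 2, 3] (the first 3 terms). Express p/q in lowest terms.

a_0 = 7: 7/1
a_1 = 2: 15/2
a_2 = 3: 52/7

52/7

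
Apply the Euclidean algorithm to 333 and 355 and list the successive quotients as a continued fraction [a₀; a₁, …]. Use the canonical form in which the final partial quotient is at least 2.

[0; 1, 15, 7, 3]

Repeatedly divide and take the remainder:
333 = 0·355 + 333, so a_0 = 0
355 = 1·333 + 22, so a_1 = 1
333 = 15·22 + 3, so a_2 = 15
22 = 7·3 + 1, so a_3 = 7
3 = 3·1 + 0, so a_4 = 3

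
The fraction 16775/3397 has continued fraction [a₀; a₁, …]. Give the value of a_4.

1

Apply division with remainder until the remainder is 0:
16775 = 4·3397 + 3187, so a_0 = 4
3397 = 1·3187 + 210, so a_1 = 1
3187 = 15·210 + 37, so a_2 = 15
210 = 5·37 + 25, so a_3 = 5
37 = 1·25 + 12, so a_4 = 1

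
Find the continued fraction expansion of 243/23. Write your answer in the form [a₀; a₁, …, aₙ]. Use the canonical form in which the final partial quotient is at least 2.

243 = 10·23 + 13, so a_0 = 10
23 = 1·13 + 10, so a_1 = 1
13 = 1·10 + 3, so a_2 = 1
10 = 3·3 + 1, so a_3 = 3
3 = 3·1 + 0, so a_4 = 3

[10; 1, 1, 3, 3]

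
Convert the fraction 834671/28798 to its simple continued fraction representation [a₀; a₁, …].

[28; 1, 60, 7, 33, 2]

Run the Euclidean algorithm, recording each quotient:
834671 = 28·28798 + 28327, so a_0 = 28
28798 = 1·28327 + 471, so a_1 = 1
28327 = 60·471 + 67, so a_2 = 60
471 = 7·67 + 2, so a_3 = 7
67 = 33·2 + 1, so a_4 = 33
2 = 2·1 + 0, so a_5 = 2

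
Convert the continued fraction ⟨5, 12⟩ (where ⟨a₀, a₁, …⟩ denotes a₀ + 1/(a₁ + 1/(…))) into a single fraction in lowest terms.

a_0 = 5: 5/1
a_1 = 12: 61/12

61/12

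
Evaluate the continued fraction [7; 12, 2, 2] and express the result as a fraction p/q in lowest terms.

Build up convergents one term at a time:
a_0 = 7: 7/1
a_1 = 12: 85/12
a_2 = 2: 177/25
a_3 = 2: 439/62

439/62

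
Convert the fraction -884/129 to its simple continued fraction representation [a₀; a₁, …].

[-7; 6, 1, 3, 1, 3]

Run the Euclidean algorithm, recording each quotient:
-884 ÷ 129 → quotient -7, remainder 19
129 ÷ 19 → quotient 6, remainder 15
19 ÷ 15 → quotient 1, remainder 4
15 ÷ 4 → quotient 3, remainder 3
4 ÷ 3 → quotient 1, remainder 1
3 ÷ 1 → quotient 3, remainder 0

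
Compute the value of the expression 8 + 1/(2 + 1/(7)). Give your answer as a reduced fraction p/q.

127/15

Start with 7.
2 + 1/(7/1) = 2 + 1/7 = 15/7
8 + 1/(15/7) = 8 + 7/15 = 127/15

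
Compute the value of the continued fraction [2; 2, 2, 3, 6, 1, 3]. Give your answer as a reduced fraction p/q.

Work from the innermost term outward:
Start with 3.
1 + 1/(3/1) = 1 + 1/3 = 4/3
6 + 1/(4/3) = 6 + 3/4 = 27/4
3 + 1/(27/4) = 3 + 4/27 = 85/27
2 + 1/(85/27) = 2 + 27/85 = 197/85
2 + 1/(197/85) = 2 + 85/197 = 479/197
2 + 1/(479/197) = 2 + 197/479 = 1155/479

1155/479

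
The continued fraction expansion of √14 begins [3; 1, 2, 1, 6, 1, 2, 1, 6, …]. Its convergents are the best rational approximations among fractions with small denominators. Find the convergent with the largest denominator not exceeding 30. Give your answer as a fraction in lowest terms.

a_0 = 3: 3/1  (≤ bound)
a_1 = 1: 4/1  (≤ bound)
a_2 = 2: 11/3  (≤ bound)
a_3 = 1: 15/4  (≤ bound)
a_4 = 6: 101/27  (≤ bound)
a_5 = 1: 116/31  (> 30, stop)

101/27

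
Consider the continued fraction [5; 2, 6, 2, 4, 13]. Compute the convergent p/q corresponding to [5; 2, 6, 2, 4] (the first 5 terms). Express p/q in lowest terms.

683/125

a_0 = 5: 5/1
a_1 = 2: 11/2
a_2 = 6: 71/13
a_3 = 2: 153/28
a_4 = 4: 683/125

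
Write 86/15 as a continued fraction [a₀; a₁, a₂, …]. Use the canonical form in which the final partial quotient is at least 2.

Repeatedly divide and take the remainder:
86 ÷ 15 → quotient 5, remainder 11
15 ÷ 11 → quotient 1, remainder 4
11 ÷ 4 → quotient 2, remainder 3
4 ÷ 3 → quotient 1, remainder 1
3 ÷ 1 → quotient 3, remainder 0

[5; 1, 2, 1, 3]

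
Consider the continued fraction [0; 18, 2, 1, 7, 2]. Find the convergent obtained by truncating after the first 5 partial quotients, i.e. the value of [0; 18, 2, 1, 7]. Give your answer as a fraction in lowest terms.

23/422

Start with 7.
1 + 1/(7/1) = 1 + 1/7 = 8/7
2 + 1/(8/7) = 2 + 7/8 = 23/8
18 + 1/(23/8) = 18 + 8/23 = 422/23
0 + 1/(422/23) = 0 + 23/422 = 23/422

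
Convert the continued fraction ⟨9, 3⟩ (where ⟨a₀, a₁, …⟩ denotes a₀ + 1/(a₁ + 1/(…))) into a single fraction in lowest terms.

28/3

a_0 = 9: 9/1
a_1 = 3: 28/3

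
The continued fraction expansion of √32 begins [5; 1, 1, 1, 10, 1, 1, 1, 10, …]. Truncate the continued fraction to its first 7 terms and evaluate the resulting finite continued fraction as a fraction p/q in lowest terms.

379/67

Start with 1.
1 + 1/(1/1) = 1 + 1/1 = 2/1
10 + 1/(2/1) = 10 + 1/2 = 21/2
1 + 1/(21/2) = 1 + 2/21 = 23/21
1 + 1/(23/21) = 1 + 21/23 = 44/23
1 + 1/(44/23) = 1 + 23/44 = 67/44
5 + 1/(67/44) = 5 + 44/67 = 379/67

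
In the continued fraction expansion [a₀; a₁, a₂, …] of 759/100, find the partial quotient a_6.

1

⌊759/100⌋ = 7, remainder 59
⌊100/59⌋ = 1, remainder 41
⌊59/41⌋ = 1, remainder 18
⌊41/18⌋ = 2, remainder 5
⌊18/5⌋ = 3, remainder 3
⌊5/3⌋ = 1, remainder 2
⌊3/2⌋ = 1, remainder 1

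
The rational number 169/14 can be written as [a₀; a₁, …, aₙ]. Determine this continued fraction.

169 ÷ 14 → quotient 12, remainder 1
14 ÷ 1 → quotient 14, remainder 0

[12; 14]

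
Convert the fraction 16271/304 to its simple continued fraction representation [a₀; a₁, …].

[53; 1, 1, 10, 2, 1, 4]

Run the Euclidean algorithm, recording each quotient:
⌊16271/304⌋ = 53, remainder 159
⌊304/159⌋ = 1, remainder 145
⌊159/145⌋ = 1, remainder 14
⌊145/14⌋ = 10, remainder 5
⌊14/5⌋ = 2, remainder 4
⌊5/4⌋ = 1, remainder 1
⌊4/1⌋ = 4, remainder 0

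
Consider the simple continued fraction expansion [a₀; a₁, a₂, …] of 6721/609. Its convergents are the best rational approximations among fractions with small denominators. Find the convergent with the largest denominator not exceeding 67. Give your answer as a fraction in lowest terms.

a_0 = 11: 11/1  (≤ bound)
a_1 = 27: 298/27  (≤ bound)
a_2 = 1: 309/28  (≤ bound)
a_3 = 2: 916/83  (> 67, stop)

309/28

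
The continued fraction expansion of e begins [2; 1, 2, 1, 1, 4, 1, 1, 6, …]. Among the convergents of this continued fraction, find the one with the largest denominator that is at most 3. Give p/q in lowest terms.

a_0 = 2: 2/1  (≤ bound)
a_1 = 1: 3/1  (≤ bound)
a_2 = 2: 8/3  (≤ bound)
a_3 = 1: 11/4  (> 3, stop)

8/3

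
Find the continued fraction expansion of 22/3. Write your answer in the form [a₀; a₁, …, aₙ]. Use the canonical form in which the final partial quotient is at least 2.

[7; 3]

22 ÷ 3 → quotient 7, remainder 1
3 ÷ 1 → quotient 3, remainder 0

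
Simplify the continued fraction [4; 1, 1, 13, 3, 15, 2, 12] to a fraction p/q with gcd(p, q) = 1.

Starting at the tail and folding back:
Start with 12.
2 + 1/(12/1) = 2 + 1/12 = 25/12
15 + 1/(25/12) = 15 + 12/25 = 387/25
3 + 1/(387/25) = 3 + 25/387 = 1186/387
13 + 1/(1186/387) = 13 + 387/1186 = 15805/1186
1 + 1/(15805/1186) = 1 + 1186/15805 = 16991/15805
1 + 1/(16991/15805) = 1 + 15805/16991 = 32796/16991
4 + 1/(32796/16991) = 4 + 16991/32796 = 148175/32796

148175/32796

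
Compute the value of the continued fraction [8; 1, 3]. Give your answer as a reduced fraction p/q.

Start with 3.
1 + 1/(3/1) = 1 + 1/3 = 4/3
8 + 1/(4/3) = 8 + 3/4 = 35/4

35/4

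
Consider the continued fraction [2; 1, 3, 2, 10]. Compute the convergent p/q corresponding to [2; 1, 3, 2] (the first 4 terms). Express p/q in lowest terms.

25/9

Start with 2.
3 + 1/(2/1) = 3 + 1/2 = 7/2
1 + 1/(7/2) = 1 + 2/7 = 9/7
2 + 1/(9/7) = 2 + 7/9 = 25/9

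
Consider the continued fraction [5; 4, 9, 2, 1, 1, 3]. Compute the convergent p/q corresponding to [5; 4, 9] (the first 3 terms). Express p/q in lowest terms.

194/37

a_0 = 5: 5/1
a_1 = 4: 21/4
a_2 = 9: 194/37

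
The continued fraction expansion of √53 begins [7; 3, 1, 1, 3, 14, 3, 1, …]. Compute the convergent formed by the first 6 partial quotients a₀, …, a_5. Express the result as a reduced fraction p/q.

2599/357

Starting at the tail and folding back:
Start with 14.
3 + 1/(14/1) = 3 + 1/14 = 43/14
1 + 1/(43/14) = 1 + 14/43 = 57/43
1 + 1/(57/43) = 1 + 43/57 = 100/57
3 + 1/(100/57) = 3 + 57/100 = 357/100
7 + 1/(357/100) = 7 + 100/357 = 2599/357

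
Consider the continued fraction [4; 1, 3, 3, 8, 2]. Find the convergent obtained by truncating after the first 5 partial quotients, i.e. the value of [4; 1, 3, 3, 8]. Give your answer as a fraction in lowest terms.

Start with 8.
3 + 1/(8/1) = 3 + 1/8 = 25/8
3 + 1/(25/8) = 3 + 8/25 = 83/25
1 + 1/(83/25) = 1 + 25/83 = 108/83
4 + 1/(108/83) = 4 + 83/108 = 515/108

515/108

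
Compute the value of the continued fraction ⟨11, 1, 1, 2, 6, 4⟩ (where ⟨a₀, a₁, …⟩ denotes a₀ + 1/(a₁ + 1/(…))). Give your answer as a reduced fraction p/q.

Start with 4.
6 + 1/(4/1) = 6 + 1/4 = 25/4
2 + 1/(25/4) = 2 + 4/25 = 54/25
1 + 1/(54/25) = 1 + 25/54 = 79/54
1 + 1/(79/54) = 1 + 54/79 = 133/79
11 + 1/(133/79) = 11 + 79/133 = 1542/133

1542/133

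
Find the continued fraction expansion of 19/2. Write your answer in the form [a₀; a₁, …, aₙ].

[9; 2]

Repeatedly divide and take the remainder:
19 = 9·2 + 1, so a_0 = 9
2 = 2·1 + 0, so a_1 = 2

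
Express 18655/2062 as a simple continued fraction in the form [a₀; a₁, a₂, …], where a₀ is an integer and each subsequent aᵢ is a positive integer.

[9; 21, 3, 1, 7, 3]

18655 = 9·2062 + 97, so a_0 = 9
2062 = 21·97 + 25, so a_1 = 21
97 = 3·25 + 22, so a_2 = 3
25 = 1·22 + 3, so a_3 = 1
22 = 7·3 + 1, so a_4 = 7
3 = 3·1 + 0, so a_5 = 3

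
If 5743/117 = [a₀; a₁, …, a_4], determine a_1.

Apply division with remainder until the remainder is 0:
⌊5743/117⌋ = 49, remainder 10
⌊117/10⌋ = 11, remainder 7

11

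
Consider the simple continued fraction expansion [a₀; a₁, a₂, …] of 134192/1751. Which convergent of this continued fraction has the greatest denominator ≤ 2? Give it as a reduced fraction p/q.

List convergents until the denominator exceeds the bound:
a_0 = 76: 76/1  (≤ bound)
a_1 = 1: 77/1  (≤ bound)
a_2 = 1: 153/2  (≤ bound)
a_3 = 1: 230/3  (> 2, stop)

153/2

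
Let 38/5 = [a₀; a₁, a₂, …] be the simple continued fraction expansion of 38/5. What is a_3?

2

⌊38/5⌋ = 7, remainder 3
⌊5/3⌋ = 1, remainder 2
⌊3/2⌋ = 1, remainder 1
⌊2/1⌋ = 2, remainder 0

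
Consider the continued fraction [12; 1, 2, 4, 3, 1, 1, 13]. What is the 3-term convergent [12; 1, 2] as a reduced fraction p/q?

Start with 2.
1 + 1/(2/1) = 1 + 1/2 = 3/2
12 + 1/(3/2) = 12 + 2/3 = 38/3

38/3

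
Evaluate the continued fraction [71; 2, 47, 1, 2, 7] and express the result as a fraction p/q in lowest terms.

151569/2120

a_0 = 71: 71/1
a_1 = 2: 143/2
a_2 = 47: 6792/95
a_3 = 1: 6935/97
a_4 = 2: 20662/289
a_5 = 7: 151569/2120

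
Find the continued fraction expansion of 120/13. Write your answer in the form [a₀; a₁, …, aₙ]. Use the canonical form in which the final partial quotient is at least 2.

120 ÷ 13 → quotient 9, remainder 3
13 ÷ 3 → quotient 4, remainder 1
3 ÷ 1 → quotient 3, remainder 0

[9; 4, 3]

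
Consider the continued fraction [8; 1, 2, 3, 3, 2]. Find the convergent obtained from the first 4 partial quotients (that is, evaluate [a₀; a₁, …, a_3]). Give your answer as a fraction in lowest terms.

a_0 = 8: 8/1
a_1 = 1: 9/1
a_2 = 2: 26/3
a_3 = 3: 87/10

87/10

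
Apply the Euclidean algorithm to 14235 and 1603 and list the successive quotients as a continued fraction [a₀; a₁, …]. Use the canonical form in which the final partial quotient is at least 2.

⌊14235/1603⌋ = 8, remainder 1411
⌊1603/1411⌋ = 1, remainder 192
⌊1411/192⌋ = 7, remainder 67
⌊192/67⌋ = 2, remainder 58
⌊67/58⌋ = 1, remainder 9
⌊58/9⌋ = 6, remainder 4
⌊9/4⌋ = 2, remainder 1
⌊4/1⌋ = 4, remainder 0

[8; 1, 7, 2, 1, 6, 2, 4]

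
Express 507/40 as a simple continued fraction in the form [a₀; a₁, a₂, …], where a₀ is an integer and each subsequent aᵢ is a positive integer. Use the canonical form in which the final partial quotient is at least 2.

507 = 12·40 + 27, so a_0 = 12
40 = 1·27 + 13, so a_1 = 1
27 = 2·13 + 1, so a_2 = 2
13 = 13·1 + 0, so a_3 = 13

[12; 1, 2, 13]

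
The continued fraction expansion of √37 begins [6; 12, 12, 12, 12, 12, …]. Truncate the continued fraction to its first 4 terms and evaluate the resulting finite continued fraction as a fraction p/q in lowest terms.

10657/1752

a_0 = 6: 6/1
a_1 = 12: 73/12
a_2 = 12: 882/145
a_3 = 12: 10657/1752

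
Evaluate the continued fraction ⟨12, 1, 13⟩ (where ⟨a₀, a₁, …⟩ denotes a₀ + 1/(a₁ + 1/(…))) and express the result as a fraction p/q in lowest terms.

a_0 = 12: 12/1
a_1 = 1: 13/1
a_2 = 13: 181/14

181/14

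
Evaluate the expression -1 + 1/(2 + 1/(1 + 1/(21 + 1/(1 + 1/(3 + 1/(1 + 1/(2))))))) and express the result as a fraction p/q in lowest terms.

-624/943

Work from the innermost term outward:
Start with 2.
1 + 1/(2/1) = 1 + 1/2 = 3/2
3 + 1/(3/2) = 3 + 2/3 = 11/3
1 + 1/(11/3) = 1 + 3/11 = 14/11
21 + 1/(14/11) = 21 + 11/14 = 305/14
1 + 1/(305/14) = 1 + 14/305 = 319/305
2 + 1/(319/305) = 2 + 305/319 = 943/319
-1 + 1/(943/319) = -1 + 319/943 = -624/943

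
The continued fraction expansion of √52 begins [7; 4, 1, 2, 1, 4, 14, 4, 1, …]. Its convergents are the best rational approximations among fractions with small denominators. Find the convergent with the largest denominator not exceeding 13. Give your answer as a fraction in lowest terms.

a_0 = 7: 7/1  (≤ bound)
a_1 = 4: 29/4  (≤ bound)
a_2 = 1: 36/5  (≤ bound)
a_3 = 2: 101/14  (> 13, stop)

36/5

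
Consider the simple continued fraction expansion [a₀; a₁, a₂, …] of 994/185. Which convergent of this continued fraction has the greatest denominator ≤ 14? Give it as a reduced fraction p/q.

List convergents until the denominator exceeds the bound:
a_0 = 5: 5/1  (≤ bound)
a_1 = 2: 11/2  (≤ bound)
a_2 = 1: 16/3  (≤ bound)
a_3 = 2: 43/8  (≤ bound)
a_4 = 7: 317/59  (> 14, stop)

43/8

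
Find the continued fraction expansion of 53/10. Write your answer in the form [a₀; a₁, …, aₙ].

[5; 3, 3]

⌊53/10⌋ = 5, remainder 3
⌊10/3⌋ = 3, remainder 1
⌊3/1⌋ = 3, remainder 0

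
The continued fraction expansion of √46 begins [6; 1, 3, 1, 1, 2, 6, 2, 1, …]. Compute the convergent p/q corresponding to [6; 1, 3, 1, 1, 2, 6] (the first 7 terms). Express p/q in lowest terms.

Start with 6.
2 + 1/(6/1) = 2 + 1/6 = 13/6
1 + 1/(13/6) = 1 + 6/13 = 19/13
1 + 1/(19/13) = 1 + 13/19 = 32/19
3 + 1/(32/19) = 3 + 19/32 = 115/32
1 + 1/(115/32) = 1 + 32/115 = 147/115
6 + 1/(147/115) = 6 + 115/147 = 997/147

997/147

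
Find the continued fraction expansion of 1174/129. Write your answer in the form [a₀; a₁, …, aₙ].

[9; 9, 1, 12]

1174 = 9·129 + 13, so a_0 = 9
129 = 9·13 + 12, so a_1 = 9
13 = 1·12 + 1, so a_2 = 1
12 = 12·1 + 0, so a_3 = 12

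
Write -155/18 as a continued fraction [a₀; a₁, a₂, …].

⌊-155/18⌋ = -9, remainder 7
⌊18/7⌋ = 2, remainder 4
⌊7/4⌋ = 1, remainder 3
⌊4/3⌋ = 1, remainder 1
⌊3/1⌋ = 3, remainder 0

[-9; 2, 1, 1, 3]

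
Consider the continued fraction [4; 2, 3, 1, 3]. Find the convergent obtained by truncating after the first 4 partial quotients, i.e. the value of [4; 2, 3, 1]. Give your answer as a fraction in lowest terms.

Start with 1.
3 + 1/(1/1) = 3 + 1/1 = 4/1
2 + 1/(4/1) = 2 + 1/4 = 9/4
4 + 1/(9/4) = 4 + 4/9 = 40/9

40/9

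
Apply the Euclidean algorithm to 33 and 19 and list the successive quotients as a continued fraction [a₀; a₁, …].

[1; 1, 2, 1, 4]

33 = 1·19 + 14, so a_0 = 1
19 = 1·14 + 5, so a_1 = 1
14 = 2·5 + 4, so a_2 = 2
5 = 1·4 + 1, so a_3 = 1
4 = 4·1 + 0, so a_4 = 4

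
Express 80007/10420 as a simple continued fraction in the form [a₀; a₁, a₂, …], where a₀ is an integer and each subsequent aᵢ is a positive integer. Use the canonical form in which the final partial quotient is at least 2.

[7; 1, 2, 9, 3, 2, 8, 6]

80007 = 7·10420 + 7067, so a_0 = 7
10420 = 1·7067 + 3353, so a_1 = 1
7067 = 2·3353 + 361, so a_2 = 2
3353 = 9·361 + 104, so a_3 = 9
361 = 3·104 + 49, so a_4 = 3
104 = 2·49 + 6, so a_5 = 2
49 = 8·6 + 1, so a_6 = 8
6 = 6·1 + 0, so a_7 = 6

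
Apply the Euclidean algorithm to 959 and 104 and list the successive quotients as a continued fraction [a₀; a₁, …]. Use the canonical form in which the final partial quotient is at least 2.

Apply division with remainder until the remainder is 0:
959 = 9·104 + 23, so a_0 = 9
104 = 4·23 + 12, so a_1 = 4
23 = 1·12 + 11, so a_2 = 1
12 = 1·11 + 1, so a_3 = 1
11 = 11·1 + 0, so a_4 = 11

[9; 4, 1, 1, 11]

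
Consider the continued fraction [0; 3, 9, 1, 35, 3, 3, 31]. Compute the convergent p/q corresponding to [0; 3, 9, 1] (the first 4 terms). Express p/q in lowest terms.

a_0 = 0: 0/1
a_1 = 3: 1/3
a_2 = 9: 9/28
a_3 = 1: 10/31

10/31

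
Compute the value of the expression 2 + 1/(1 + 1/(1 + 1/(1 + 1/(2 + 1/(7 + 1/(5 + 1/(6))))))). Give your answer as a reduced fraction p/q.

4931/1877

Start with 6.
5 + 1/(6/1) = 5 + 1/6 = 31/6
7 + 1/(31/6) = 7 + 6/31 = 223/31
2 + 1/(223/31) = 2 + 31/223 = 477/223
1 + 1/(477/223) = 1 + 223/477 = 700/477
1 + 1/(700/477) = 1 + 477/700 = 1177/700
1 + 1/(1177/700) = 1 + 700/1177 = 1877/1177
2 + 1/(1877/1177) = 2 + 1177/1877 = 4931/1877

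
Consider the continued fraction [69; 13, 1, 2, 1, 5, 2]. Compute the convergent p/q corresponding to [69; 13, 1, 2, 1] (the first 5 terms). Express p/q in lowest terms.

Use the convergent recurrence hₖ = aₖ·hₖ₋₁ + hₖ₋₂ (and likewise for the denominators kₖ):
a_0 = 69: 69/1
a_1 = 13: 898/13
a_2 = 1: 967/14
a_3 = 2: 2832/41
a_4 = 1: 3799/55

3799/55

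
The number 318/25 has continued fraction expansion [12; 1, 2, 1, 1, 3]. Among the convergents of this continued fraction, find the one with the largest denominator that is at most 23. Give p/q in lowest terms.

a_0 = 12: 12/1  (≤ bound)
a_1 = 1: 13/1  (≤ bound)
a_2 = 2: 38/3  (≤ bound)
a_3 = 1: 51/4  (≤ bound)
a_4 = 1: 89/7  (≤ bound)
a_5 = 3: 318/25  (> 23, stop)

89/7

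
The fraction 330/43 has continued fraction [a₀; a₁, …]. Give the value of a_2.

Run the Euclidean algorithm, recording each quotient:
⌊330/43⌋ = 7, remainder 29
⌊43/29⌋ = 1, remainder 14
⌊29/14⌋ = 2, remainder 1

2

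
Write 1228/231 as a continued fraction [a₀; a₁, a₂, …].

Repeatedly divide and take the remainder:
1228 = 5·231 + 73, so a_0 = 5
231 = 3·73 + 12, so a_1 = 3
73 = 6·12 + 1, so a_2 = 6
12 = 12·1 + 0, so a_3 = 12

[5; 3, 6, 12]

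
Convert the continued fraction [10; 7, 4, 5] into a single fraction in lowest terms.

1541/152

Start with 5.
4 + 1/(5/1) = 4 + 1/5 = 21/5
7 + 1/(21/5) = 7 + 5/21 = 152/21
10 + 1/(152/21) = 10 + 21/152 = 1541/152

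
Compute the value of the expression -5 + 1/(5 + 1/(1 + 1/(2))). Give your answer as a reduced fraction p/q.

a_0 = -5: -5/1
a_1 = 5: -24/5
a_2 = 1: -29/6
a_3 = 2: -82/17

-82/17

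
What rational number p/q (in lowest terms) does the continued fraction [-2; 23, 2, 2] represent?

Start with 2.
2 + 1/(2/1) = 2 + 1/2 = 5/2
23 + 1/(5/2) = 23 + 2/5 = 117/5
-2 + 1/(117/5) = -2 + 5/117 = -229/117

-229/117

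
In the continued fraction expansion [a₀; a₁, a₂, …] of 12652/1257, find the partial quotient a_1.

15

Repeatedly divide and take the remainder:
12652 ÷ 1257 → quotient 10, remainder 82
1257 ÷ 82 → quotient 15, remainder 27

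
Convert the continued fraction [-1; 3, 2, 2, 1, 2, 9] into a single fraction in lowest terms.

Start with 9.
2 + 1/(9/1) = 2 + 1/9 = 19/9
1 + 1/(19/9) = 1 + 9/19 = 28/19
2 + 1/(28/19) = 2 + 19/28 = 75/28
2 + 1/(75/28) = 2 + 28/75 = 178/75
3 + 1/(178/75) = 3 + 75/178 = 609/178
-1 + 1/(609/178) = -1 + 178/609 = -431/609

-431/609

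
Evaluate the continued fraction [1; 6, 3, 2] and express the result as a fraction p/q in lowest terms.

Start with 2.
3 + 1/(2/1) = 3 + 1/2 = 7/2
6 + 1/(7/2) = 6 + 2/7 = 44/7
1 + 1/(44/7) = 1 + 7/44 = 51/44

51/44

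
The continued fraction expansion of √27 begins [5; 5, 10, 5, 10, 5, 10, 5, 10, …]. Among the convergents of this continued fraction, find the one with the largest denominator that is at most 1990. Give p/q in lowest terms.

1351/260

List convergents until the denominator exceeds the bound:
a_0 = 5: 5/1  (≤ bound)
a_1 = 5: 26/5  (≤ bound)
a_2 = 10: 265/51  (≤ bound)
a_3 = 5: 1351/260  (≤ bound)
a_4 = 10: 13775/2651  (> 1990, stop)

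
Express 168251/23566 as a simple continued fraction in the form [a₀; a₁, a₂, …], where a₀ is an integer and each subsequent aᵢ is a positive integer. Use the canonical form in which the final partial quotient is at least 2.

[7; 7, 6, 17, 1, 1, 15]

168251 ÷ 23566 → quotient 7, remainder 3289
23566 ÷ 3289 → quotient 7, remainder 543
3289 ÷ 543 → quotient 6, remainder 31
543 ÷ 31 → quotient 17, remainder 16
31 ÷ 16 → quotient 1, remainder 15
16 ÷ 15 → quotient 1, remainder 1
15 ÷ 1 → quotient 15, remainder 0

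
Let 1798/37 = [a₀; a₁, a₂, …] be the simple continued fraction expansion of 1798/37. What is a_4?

7

Run the Euclidean algorithm, recording each quotient:
⌊1798/37⌋ = 48, remainder 22
⌊37/22⌋ = 1, remainder 15
⌊22/15⌋ = 1, remainder 7
⌊15/7⌋ = 2, remainder 1
⌊7/1⌋ = 7, remainder 0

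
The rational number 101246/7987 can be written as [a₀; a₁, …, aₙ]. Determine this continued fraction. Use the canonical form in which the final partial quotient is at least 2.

[12; 1, 2, 11, 7, 33]

101246 ÷ 7987 → quotient 12, remainder 5402
7987 ÷ 5402 → quotient 1, remainder 2585
5402 ÷ 2585 → quotient 2, remainder 232
2585 ÷ 232 → quotient 11, remainder 33
232 ÷ 33 → quotient 7, remainder 1
33 ÷ 1 → quotient 33, remainder 0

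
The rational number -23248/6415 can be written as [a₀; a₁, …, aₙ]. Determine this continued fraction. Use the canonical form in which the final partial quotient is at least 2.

-23248 ÷ 6415 → quotient -4, remainder 2412
6415 ÷ 2412 → quotient 2, remainder 1591
2412 ÷ 1591 → quotient 1, remainder 821
1591 ÷ 821 → quotient 1, remainder 770
821 ÷ 770 → quotient 1, remainder 51
770 ÷ 51 → quotient 15, remainder 5
51 ÷ 5 → quotient 10, remainder 1
5 ÷ 1 → quotient 5, remainder 0

[-4; 2, 1, 1, 1, 15, 10, 5]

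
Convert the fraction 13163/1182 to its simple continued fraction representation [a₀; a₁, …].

⌊13163/1182⌋ = 11, remainder 161
⌊1182/161⌋ = 7, remainder 55
⌊161/55⌋ = 2, remainder 51
⌊55/51⌋ = 1, remainder 4
⌊51/4⌋ = 12, remainder 3
⌊4/3⌋ = 1, remainder 1
⌊3/1⌋ = 3, remainder 0

[11; 7, 2, 1, 12, 1, 3]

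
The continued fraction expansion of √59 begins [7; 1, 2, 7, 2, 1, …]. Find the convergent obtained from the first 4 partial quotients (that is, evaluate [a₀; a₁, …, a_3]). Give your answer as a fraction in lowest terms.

169/22

Starting at the tail and folding back:
Start with 7.
2 + 1/(7/1) = 2 + 1/7 = 15/7
1 + 1/(15/7) = 1 + 7/15 = 22/15
7 + 1/(22/15) = 7 + 15/22 = 169/22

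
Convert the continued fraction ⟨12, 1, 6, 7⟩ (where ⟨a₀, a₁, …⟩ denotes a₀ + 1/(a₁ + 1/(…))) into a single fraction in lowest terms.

Use the convergent recurrence hₖ = aₖ·hₖ₋₁ + hₖ₋₂ (and likewise for the denominators kₖ):
a_0 = 12: 12/1
a_1 = 1: 13/1
a_2 = 6: 90/7
a_3 = 7: 643/50

643/50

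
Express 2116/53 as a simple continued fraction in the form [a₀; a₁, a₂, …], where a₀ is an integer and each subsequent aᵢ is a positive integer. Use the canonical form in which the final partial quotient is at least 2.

⌊2116/53⌋ = 39, remainder 49
⌊53/49⌋ = 1, remainder 4
⌊49/4⌋ = 12, remainder 1
⌊4/1⌋ = 4, remainder 0

[39; 1, 12, 4]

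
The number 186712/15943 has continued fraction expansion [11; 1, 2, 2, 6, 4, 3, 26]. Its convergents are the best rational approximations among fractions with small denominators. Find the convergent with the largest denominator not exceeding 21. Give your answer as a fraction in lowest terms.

a_0 = 11: 11/1  (≤ bound)
a_1 = 1: 12/1  (≤ bound)
a_2 = 2: 35/3  (≤ bound)
a_3 = 2: 82/7  (≤ bound)
a_4 = 6: 527/45  (> 21, stop)

82/7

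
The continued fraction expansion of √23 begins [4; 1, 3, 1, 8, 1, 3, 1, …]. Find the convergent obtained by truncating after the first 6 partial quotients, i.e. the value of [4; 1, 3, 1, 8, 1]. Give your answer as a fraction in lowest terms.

a_0 = 4: 4/1
a_1 = 1: 5/1
a_2 = 3: 19/4
a_3 = 1: 24/5
a_4 = 8: 211/44
a_5 = 1: 235/49

235/49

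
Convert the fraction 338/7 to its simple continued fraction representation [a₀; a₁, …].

338 = 48·7 + 2, so a_0 = 48
7 = 3·2 + 1, so a_1 = 3
2 = 2·1 + 0, so a_2 = 2

[48; 3, 2]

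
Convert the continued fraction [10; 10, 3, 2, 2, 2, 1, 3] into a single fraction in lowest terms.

a_0 = 10: 10/1
a_1 = 10: 101/10
a_2 = 3: 313/31
a_3 = 2: 727/72
a_4 = 2: 1767/175
a_5 = 2: 4261/422
a_6 = 1: 6028/597
a_7 = 3: 22345/2213

22345/2213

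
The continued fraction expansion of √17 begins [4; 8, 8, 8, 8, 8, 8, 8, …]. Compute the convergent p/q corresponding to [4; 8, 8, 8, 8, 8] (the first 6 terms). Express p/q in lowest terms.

143649/34840

Use the convergent recurrence hₖ = aₖ·hₖ₋₁ + hₖ₋₂ (and likewise for the denominators kₖ):
a_0 = 4: 4/1
a_1 = 8: 33/8
a_2 = 8: 268/65
a_3 = 8: 2177/528
a_4 = 8: 17684/4289
a_5 = 8: 143649/34840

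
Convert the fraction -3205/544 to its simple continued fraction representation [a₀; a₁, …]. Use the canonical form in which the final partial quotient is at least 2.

[-6; 9, 4, 1, 1, 6]

-3205 = -6·544 + 59, so a_0 = -6
544 = 9·59 + 13, so a_1 = 9
59 = 4·13 + 7, so a_2 = 4
13 = 1·7 + 6, so a_3 = 1
7 = 1·6 + 1, so a_4 = 1
6 = 6·1 + 0, so a_5 = 6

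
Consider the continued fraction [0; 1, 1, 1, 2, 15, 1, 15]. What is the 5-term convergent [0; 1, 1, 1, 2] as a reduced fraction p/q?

5/8

Compute successive convergents:
a_0 = 0: 0/1
a_1 = 1: 1/1
a_2 = 1: 1/2
a_3 = 1: 2/3
a_4 = 2: 5/8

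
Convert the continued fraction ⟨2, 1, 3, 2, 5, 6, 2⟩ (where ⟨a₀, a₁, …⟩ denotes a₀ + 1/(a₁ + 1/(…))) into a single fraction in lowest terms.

1818/655

Build up convergents one term at a time:
a_0 = 2: 2/1
a_1 = 1: 3/1
a_2 = 3: 11/4
a_3 = 2: 25/9
a_4 = 5: 136/49
a_5 = 6: 841/303
a_6 = 2: 1818/655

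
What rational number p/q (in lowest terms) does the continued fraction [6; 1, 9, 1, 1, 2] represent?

366/53

Compute successive convergents:
a_0 = 6: 6/1
a_1 = 1: 7/1
a_2 = 9: 69/10
a_3 = 1: 76/11
a_4 = 1: 145/21
a_5 = 2: 366/53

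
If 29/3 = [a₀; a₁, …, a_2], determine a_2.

2

29 ÷ 3 → quotient 9, remainder 2
3 ÷ 2 → quotient 1, remainder 1
2 ÷ 1 → quotient 2, remainder 0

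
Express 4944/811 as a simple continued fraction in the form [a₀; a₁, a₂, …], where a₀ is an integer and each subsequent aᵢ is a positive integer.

[6; 10, 2, 1, 1, 15]

4944 ÷ 811 → quotient 6, remainder 78
811 ÷ 78 → quotient 10, remainder 31
78 ÷ 31 → quotient 2, remainder 16
31 ÷ 16 → quotient 1, remainder 15
16 ÷ 15 → quotient 1, remainder 1
15 ÷ 1 → quotient 15, remainder 0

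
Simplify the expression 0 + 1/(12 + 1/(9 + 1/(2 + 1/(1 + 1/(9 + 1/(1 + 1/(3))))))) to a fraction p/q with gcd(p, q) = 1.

1168/14141

a_0 = 0: 0/1
a_1 = 12: 1/12
a_2 = 9: 9/109
a_3 = 2: 19/230
a_4 = 1: 28/339
a_5 = 9: 271/3281
a_6 = 1: 299/3620
a_7 = 3: 1168/14141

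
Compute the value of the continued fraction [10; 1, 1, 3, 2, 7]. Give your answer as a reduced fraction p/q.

1257/119

Start with 7.
2 + 1/(7/1) = 2 + 1/7 = 15/7
3 + 1/(15/7) = 3 + 7/15 = 52/15
1 + 1/(52/15) = 1 + 15/52 = 67/52
1 + 1/(67/52) = 1 + 52/67 = 119/67
10 + 1/(119/67) = 10 + 67/119 = 1257/119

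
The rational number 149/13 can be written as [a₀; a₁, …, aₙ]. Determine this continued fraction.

Run the Euclidean algorithm, recording each quotient:
⌊149/13⌋ = 11, remainder 6
⌊13/6⌋ = 2, remainder 1
⌊6/1⌋ = 6, remainder 0

[11; 2, 6]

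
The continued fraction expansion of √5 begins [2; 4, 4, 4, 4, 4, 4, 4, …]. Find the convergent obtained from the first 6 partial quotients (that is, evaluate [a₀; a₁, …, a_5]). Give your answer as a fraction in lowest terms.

a_0 = 2: 2/1
a_1 = 4: 9/4
a_2 = 4: 38/17
a_3 = 4: 161/72
a_4 = 4: 682/305
a_5 = 4: 2889/1292

2889/1292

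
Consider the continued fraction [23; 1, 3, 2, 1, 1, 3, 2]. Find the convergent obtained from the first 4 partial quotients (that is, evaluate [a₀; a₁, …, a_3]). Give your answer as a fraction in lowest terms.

214/9

Collapse the nested fraction from the inside out:
Start with 2.
3 + 1/(2/1) = 3 + 1/2 = 7/2
1 + 1/(7/2) = 1 + 2/7 = 9/7
23 + 1/(9/7) = 23 + 7/9 = 214/9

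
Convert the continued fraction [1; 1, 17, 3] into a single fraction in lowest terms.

107/55

Compute successive convergents:
a_0 = 1: 1/1
a_1 = 1: 2/1
a_2 = 17: 35/18
a_3 = 3: 107/55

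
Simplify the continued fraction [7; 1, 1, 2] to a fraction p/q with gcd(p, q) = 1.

a_0 = 7: 7/1
a_1 = 1: 8/1
a_2 = 1: 15/2
a_3 = 2: 38/5

38/5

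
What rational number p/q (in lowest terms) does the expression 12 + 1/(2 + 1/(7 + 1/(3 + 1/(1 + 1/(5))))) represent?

4451/357

a_0 = 12: 12/1
a_1 = 2: 25/2
a_2 = 7: 187/15
a_3 = 3: 586/47
a_4 = 1: 773/62
a_5 = 5: 4451/357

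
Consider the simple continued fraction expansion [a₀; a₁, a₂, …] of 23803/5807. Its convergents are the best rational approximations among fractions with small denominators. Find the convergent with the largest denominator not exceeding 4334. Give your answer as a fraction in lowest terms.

List convergents until the denominator exceeds the bound:
a_0 = 4: 4/1  (≤ bound)
a_1 = 10: 41/10  (≤ bound)
a_2 = 10: 414/101  (≤ bound)
a_3 = 11: 4595/1121  (≤ bound)
a_4 = 2: 9604/2343  (≤ bound)
a_5 = 2: 23803/5807  (> 4334, stop)

9604/2343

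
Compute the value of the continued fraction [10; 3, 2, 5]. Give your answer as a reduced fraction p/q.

Compute successive convergents:
a_0 = 10: 10/1
a_1 = 3: 31/3
a_2 = 2: 72/7
a_3 = 5: 391/38

391/38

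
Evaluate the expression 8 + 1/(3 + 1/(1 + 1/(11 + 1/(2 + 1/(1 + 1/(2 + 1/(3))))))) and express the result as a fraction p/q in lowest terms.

Start with 3.
2 + 1/(3/1) = 2 + 1/3 = 7/3
1 + 1/(7/3) = 1 + 3/7 = 10/7
2 + 1/(10/7) = 2 + 7/10 = 27/10
11 + 1/(27/10) = 11 + 10/27 = 307/27
1 + 1/(307/27) = 1 + 27/307 = 334/307
3 + 1/(334/307) = 3 + 307/334 = 1309/334
8 + 1/(1309/334) = 8 + 334/1309 = 10806/1309

10806/1309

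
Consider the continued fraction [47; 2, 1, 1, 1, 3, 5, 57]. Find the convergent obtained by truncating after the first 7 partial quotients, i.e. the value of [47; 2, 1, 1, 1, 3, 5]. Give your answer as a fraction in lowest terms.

a_0 = 47: 47/1
a_1 = 2: 95/2
a_2 = 1: 142/3
a_3 = 1: 237/5
a_4 = 1: 379/8
a_5 = 3: 1374/29
a_6 = 5: 7249/153

7249/153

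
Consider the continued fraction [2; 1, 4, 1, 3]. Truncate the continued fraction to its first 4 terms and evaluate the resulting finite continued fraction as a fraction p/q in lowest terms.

Use the convergent recurrence hₖ = aₖ·hₖ₋₁ + hₖ₋₂ (and likewise for the denominators kₖ):
a_0 = 2: 2/1
a_1 = 1: 3/1
a_2 = 4: 14/5
a_3 = 1: 17/6

17/6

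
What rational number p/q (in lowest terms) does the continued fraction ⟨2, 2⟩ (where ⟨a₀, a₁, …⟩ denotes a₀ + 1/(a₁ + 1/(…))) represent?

Use the convergent recurrence hₖ = aₖ·hₖ₋₁ + hₖ₋₂ (and likewise for the denominators kₖ):
a_0 = 2: 2/1
a_1 = 2: 5/2

5/2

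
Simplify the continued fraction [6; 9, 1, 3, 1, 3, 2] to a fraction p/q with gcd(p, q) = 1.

a_0 = 6: 6/1
a_1 = 9: 55/9
a_2 = 1: 61/10
a_3 = 3: 238/39
a_4 = 1: 299/49
a_5 = 3: 1135/186
a_6 = 2: 2569/421

2569/421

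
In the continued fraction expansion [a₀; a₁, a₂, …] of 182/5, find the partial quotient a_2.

182 ÷ 5 → quotient 36, remainder 2
5 ÷ 2 → quotient 2, remainder 1
2 ÷ 1 → quotient 2, remainder 0

2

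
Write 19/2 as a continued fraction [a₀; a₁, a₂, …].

⌊19/2⌋ = 9, remainder 1
⌊2/1⌋ = 2, remainder 0

[9; 2]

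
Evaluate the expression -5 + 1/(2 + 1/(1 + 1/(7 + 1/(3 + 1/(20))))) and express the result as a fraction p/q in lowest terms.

-6807/1463

a_0 = -5: -5/1
a_1 = 2: -9/2
a_2 = 1: -14/3
a_3 = 7: -107/23
a_4 = 3: -335/72
a_5 = 20: -6807/1463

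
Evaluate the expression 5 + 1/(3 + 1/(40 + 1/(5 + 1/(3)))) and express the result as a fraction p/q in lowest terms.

10368/1945

a_0 = 5: 5/1
a_1 = 3: 16/3
a_2 = 40: 645/121
a_3 = 5: 3241/608
a_4 = 3: 10368/1945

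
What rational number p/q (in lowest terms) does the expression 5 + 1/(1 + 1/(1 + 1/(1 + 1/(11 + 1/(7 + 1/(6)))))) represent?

8616/1523

Build up convergents one term at a time:
a_0 = 5: 5/1
a_1 = 1: 6/1
a_2 = 1: 11/2
a_3 = 1: 17/3
a_4 = 11: 198/35
a_5 = 7: 1403/248
a_6 = 6: 8616/1523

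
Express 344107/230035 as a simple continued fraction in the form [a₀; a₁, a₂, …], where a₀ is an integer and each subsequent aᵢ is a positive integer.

[1; 2, 60, 3, 11, 7, 1, 6]

Run the Euclidean algorithm, recording each quotient:
⌊344107/230035⌋ = 1, remainder 114072
⌊230035/114072⌋ = 2, remainder 1891
⌊114072/1891⌋ = 60, remainder 612
⌊1891/612⌋ = 3, remainder 55
⌊612/55⌋ = 11, remainder 7
⌊55/7⌋ = 7, remainder 6
⌊7/6⌋ = 1, remainder 1
⌊6/1⌋ = 6, remainder 0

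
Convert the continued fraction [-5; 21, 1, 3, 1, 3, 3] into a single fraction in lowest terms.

Compute successive convergents:
a_0 = -5: -5/1
a_1 = 21: -104/21
a_2 = 1: -109/22
a_3 = 3: -431/87
a_4 = 1: -540/109
a_5 = 3: -2051/414
a_6 = 3: -6693/1351

-6693/1351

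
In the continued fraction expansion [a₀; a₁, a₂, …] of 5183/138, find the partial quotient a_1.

1

5183 = 37·138 + 77, so a_0 = 37
138 = 1·77 + 61, so a_1 = 1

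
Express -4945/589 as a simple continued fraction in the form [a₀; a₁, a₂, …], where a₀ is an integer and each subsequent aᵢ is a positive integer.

[-9; 1, 1, 1, 1, 8, 2, 6]

Apply division with remainder until the remainder is 0:
⌊-4945/589⌋ = -9, remainder 356
⌊589/356⌋ = 1, remainder 233
⌊356/233⌋ = 1, remainder 123
⌊233/123⌋ = 1, remainder 110
⌊123/110⌋ = 1, remainder 13
⌊110/13⌋ = 8, remainder 6
⌊13/6⌋ = 2, remainder 1
⌊6/1⌋ = 6, remainder 0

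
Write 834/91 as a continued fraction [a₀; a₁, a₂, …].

[9; 6, 15]

⌊834/91⌋ = 9, remainder 15
⌊91/15⌋ = 6, remainder 1
⌊15/1⌋ = 15, remainder 0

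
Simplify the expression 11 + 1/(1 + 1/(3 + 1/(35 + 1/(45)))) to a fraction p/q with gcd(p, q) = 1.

Use the convergent recurrence hₖ = aₖ·hₖ₋₁ + hₖ₋₂ (and likewise for the denominators kₖ):
a_0 = 11: 11/1
a_1 = 1: 12/1
a_2 = 3: 47/4
a_3 = 35: 1657/141
a_4 = 45: 74612/6349

74612/6349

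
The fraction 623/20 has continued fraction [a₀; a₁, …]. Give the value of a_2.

Run the Euclidean algorithm, recording each quotient:
623 ÷ 20 → quotient 31, remainder 3
20 ÷ 3 → quotient 6, remainder 2
3 ÷ 2 → quotient 1, remainder 1

1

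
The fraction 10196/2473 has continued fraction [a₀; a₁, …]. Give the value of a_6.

10196 = 4·2473 + 304, so a_0 = 4
2473 = 8·304 + 41, so a_1 = 8
304 = 7·41 + 17, so a_2 = 7
41 = 2·17 + 7, so a_3 = 2
17 = 2·7 + 3, so a_4 = 2
7 = 2·3 + 1, so a_5 = 2
3 = 3·1 + 0, so a_6 = 3

3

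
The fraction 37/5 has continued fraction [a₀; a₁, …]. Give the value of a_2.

2

Apply division with remainder until the remainder is 0:
37 = 7·5 + 2, so a_0 = 7
5 = 2·2 + 1, so a_1 = 2
2 = 2·1 + 0, so a_2 = 2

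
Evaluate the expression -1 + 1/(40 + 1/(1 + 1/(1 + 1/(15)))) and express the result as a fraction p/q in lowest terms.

a_0 = -1: -1/1
a_1 = 40: -39/40
a_2 = 1: -40/41
a_3 = 1: -79/81
a_4 = 15: -1225/1256

-1225/1256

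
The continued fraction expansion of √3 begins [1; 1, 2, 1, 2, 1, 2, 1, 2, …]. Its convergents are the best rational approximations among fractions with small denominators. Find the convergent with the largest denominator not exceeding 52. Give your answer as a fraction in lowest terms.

71/41

a_0 = 1: 1/1  (≤ bound)
a_1 = 1: 2/1  (≤ bound)
a_2 = 2: 5/3  (≤ bound)
a_3 = 1: 7/4  (≤ bound)
a_4 = 2: 19/11  (≤ bound)
a_5 = 1: 26/15  (≤ bound)
a_6 = 2: 71/41  (≤ bound)
a_7 = 1: 97/56  (> 52, stop)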